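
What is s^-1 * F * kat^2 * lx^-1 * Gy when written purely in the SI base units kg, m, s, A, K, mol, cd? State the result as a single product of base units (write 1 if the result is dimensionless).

F = kg⁻¹·m⁻²·s⁴·A².
kat = s⁻¹·mol.
So kat² = s⁻²·mol².
lx = m⁻²·cd.
So lx⁻¹ = m²·cd⁻¹.
Gy = m²·s⁻².
Combining: s⁻¹·F·kat²·lx⁻¹·Gy = s⁻¹ · (kg⁻¹·m⁻²·s⁴·A²) · (s⁻²·mol²) · (m²·cd⁻¹) · (m²·s⁻²) = kg⁻¹·m²·s⁻¹·A²·mol²·cd⁻¹.

kg⁻¹·m²·s⁻¹·A²·mol²·cd⁻¹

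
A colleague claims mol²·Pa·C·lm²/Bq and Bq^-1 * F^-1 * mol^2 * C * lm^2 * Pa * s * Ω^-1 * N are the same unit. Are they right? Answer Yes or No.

No

Left side:
  Bq = 1/s = s⁻¹ (activity is decays per second).
  So Bq⁻¹ = s.
  Pa = N/m² (pressure = force per area),
      = kg·m⁻¹·s⁻².
  C = A·s = s·A (charge = current × time).
  lm = cd·sr = cd (luminous flux; sr is dimensionless).
  So lm² = cd².
  Combining: Bq⁻¹·mol²·Pa·C·lm² = s · mol² · (kg·m⁻¹·s⁻²) · (s·A) · cd² = kg·m⁻¹·A·mol²·cd².
Right side:
  Bq = 1/s = s⁻¹ (activity is decays per second).
  So Bq⁻¹ = s.
  F = C/V (capacitance = charge per voltage),
      = A·s/(kg·m²·s⁻³·A⁻¹) (substituting C and V),
      = kg⁻¹·m⁻²·s⁴·A².
  So F⁻¹ = kg·m²·s⁻⁴·A⁻².
  C = A·s = s·A (charge = current × time).
  lm = cd·sr = cd (luminous flux; sr is dimensionless).
  So lm² = cd².
  Pa = N/m² (pressure = force per area),
      = kg·m⁻¹·s⁻².
  Ω = V/A (resistance = voltage per current),
      = kg·m²·s⁻³·A⁻².
  So Ω⁻¹ = kg⁻¹·m⁻²·s³·A².
  N = kg·m/s² = kg·m·s⁻² (force = mass × acceleration).
  Combining: Bq⁻¹·F⁻¹·mol²·C·lm²·Pa·s·Ω⁻¹·N = s · (kg·m²·s⁻⁴·A⁻²) · mol² · (s·A) · cd² · (kg·m⁻¹·s⁻²) · s · (kg⁻¹·m⁻²·s³·A²) · (kg·m·s⁻²) = kg²·s⁻²·A·mol²·cd².
Left is kg·m⁻¹·A·mol²·cd²; right is kg²·s⁻²·A·mol²·cd² — different.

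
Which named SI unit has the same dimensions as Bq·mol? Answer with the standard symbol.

kat

Bq = 1/s = s⁻¹ (activity is decays per second).
Combining: Bq·mol = s⁻¹ · mol = s⁻¹·mol.
s⁻¹·mol is the base-SI form of the katal.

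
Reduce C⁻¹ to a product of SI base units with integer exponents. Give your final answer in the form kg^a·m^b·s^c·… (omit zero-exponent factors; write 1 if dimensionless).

s⁻¹·A⁻¹

C = A·s = s·A (charge = current × time).
So C⁻¹ = s⁻¹·A⁻¹.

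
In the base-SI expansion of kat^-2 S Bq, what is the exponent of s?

4

kat = s⁻¹·mol.
So kat⁻² = s²·mol⁻².
S = kg⁻¹·m⁻²·s³·A².
Bq = s⁻¹.
Combining: kat⁻²·S·Bq = (s²·mol⁻²) · (kg⁻¹·m⁻²·s³·A²) · s⁻¹ = kg⁻¹·m⁻²·s⁴·A²·mol⁻².
The exponent of s is 4.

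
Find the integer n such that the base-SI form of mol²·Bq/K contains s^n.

Bq = 1/s = s⁻¹ (activity is decays per second).
Combining: K⁻¹·mol²·Bq = K⁻¹ · mol² · s⁻¹ = s⁻¹·K⁻¹·mol².
The exponent of s is -1.

-1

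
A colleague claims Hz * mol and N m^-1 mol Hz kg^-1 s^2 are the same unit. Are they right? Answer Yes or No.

Yes

Left side:
  Hz = 1/s = s⁻¹ (frequency is cycles per second).
  Combining: Hz·mol = s⁻¹ · mol = s⁻¹·mol.
Right side:
  N = kg·m/s² = kg·m·s⁻² (force = mass × acceleration).
  Hz = 1/s = s⁻¹ (frequency is cycles per second).
  Combining: N·m⁻¹·mol·Hz·kg⁻¹·s² = (kg·m·s⁻²) · m⁻¹ · mol · s⁻¹ · kg⁻¹ · s² = s⁻¹·mol.
Both reduce to s⁻¹·mol.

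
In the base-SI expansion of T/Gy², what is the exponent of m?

-4

T = Wb/m² (flux density = flux per area),
    = kg·s⁻²·A⁻¹.
Gy = J/kg (absorbed dose = energy per mass),
    = m²·s⁻².
So Gy⁻² = m⁻⁴·s⁴.
Combining: T·Gy⁻² = (kg·s⁻²·A⁻¹) · (m⁻⁴·s⁴) = kg·m⁻⁴·s²·A⁻¹.
The exponent of m is -4.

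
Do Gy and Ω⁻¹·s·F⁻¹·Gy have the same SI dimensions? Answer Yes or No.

Left side:
  Gy = m²·s⁻².
Right side:
  Ω = kg·m²·s⁻³·A⁻².
  So Ω⁻¹ = kg⁻¹·m⁻²·s³·A².
  F = kg⁻¹·m⁻²·s⁴·A².
  So F⁻¹ = kg·m²·s⁻⁴·A⁻².
  Gy = m²·s⁻².
  Combining: Ω⁻¹·s·F⁻¹·Gy = (kg⁻¹·m⁻²·s³·A²) · s · (kg·m²·s⁻⁴·A⁻²) · (m²·s⁻²) = m²·s⁻².
Both reduce to m²·s⁻².

Yes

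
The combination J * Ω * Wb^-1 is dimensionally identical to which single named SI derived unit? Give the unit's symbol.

J = N·m (work = force × distance),
    = kg·m²·s⁻².
Ω = V/A (resistance = voltage per current),
    = kg·m²·s⁻³·A⁻².
Wb = V·s (flux: a volt is a weber per second),
    = kg·m²·s⁻²·A⁻¹.
So Wb⁻¹ = kg⁻¹·m⁻²·s²·A.
Combining: J·Ω·Wb⁻¹ = (kg·m²·s⁻²) · (kg·m²·s⁻³·A⁻²) · (kg⁻¹·m⁻²·s²·A) = kg·m²·s⁻³·A⁻¹.
kg·m²·s⁻³·A⁻¹ is the base-SI form of the volt.

V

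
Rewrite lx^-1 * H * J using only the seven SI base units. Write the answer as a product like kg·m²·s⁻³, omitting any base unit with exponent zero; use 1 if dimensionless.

lx = lm/m² (illuminance = luminous flux per area),
    = m⁻²·cd.
So lx⁻¹ = m²·cd⁻¹.
H = Wb/A (inductance = flux per current),
    = kg·m²·s⁻²·A⁻².
J = N·m (work = force × distance),
    = kg·m²·s⁻².
Combining: lx⁻¹·H·J = (m²·cd⁻¹) · (kg·m²·s⁻²·A⁻²) · (kg·m²·s⁻²) = kg²·m⁶·s⁻⁴·A⁻²·cd⁻¹.

kg²·m⁶·s⁻⁴·A⁻²·cd⁻¹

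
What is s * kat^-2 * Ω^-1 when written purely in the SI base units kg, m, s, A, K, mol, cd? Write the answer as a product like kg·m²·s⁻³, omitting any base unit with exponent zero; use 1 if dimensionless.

kat = mol/s = s⁻¹·mol (catalytic activity).
So kat⁻² = s²·mol⁻².
Ω = V/A (resistance = voltage per current),
    = kg·m²·s⁻³·A⁻².
So Ω⁻¹ = kg⁻¹·m⁻²·s³·A².
Combining: s·kat⁻²·Ω⁻¹ = s · (s²·mol⁻²) · (kg⁻¹·m⁻²·s³·A²) = kg⁻¹·m⁻²·s⁶·A²·mol⁻².

kg⁻¹·m⁻²·s⁶·A²·mol⁻²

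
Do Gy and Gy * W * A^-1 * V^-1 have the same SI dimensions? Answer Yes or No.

Left side:
  Gy = J/kg (absorbed dose = energy per mass),
      = m²·s⁻².
Right side:
  Gy = J/kg (absorbed dose = energy per mass),
      = m²·s⁻².
  W = J/s (power = energy per time),
      = kg·m²·s⁻³.
  V = W/A (potential = power per current),
      = kg·m²·s⁻³·A⁻¹.
  So V⁻¹ = kg⁻¹·m⁻²·s³·A.
  Combining: Gy·W·A⁻¹·V⁻¹ = (m²·s⁻²) · (kg·m²·s⁻³) · A⁻¹ · (kg⁻¹·m⁻²·s³·A) = m²·s⁻².
Both reduce to m²·s⁻².

Yes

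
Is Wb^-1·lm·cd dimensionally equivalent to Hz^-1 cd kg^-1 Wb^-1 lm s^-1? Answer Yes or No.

No

Left side:
  Wb = kg·m²·s⁻²·A⁻¹.
  So Wb⁻¹ = kg⁻¹·m⁻²·s²·A.
  lm = cd.
  Combining: Wb⁻¹·lm·cd = (kg⁻¹·m⁻²·s²·A) · cd · cd = kg⁻¹·m⁻²·s²·A·cd².
Right side:
  Hz = 1/s = s⁻¹ (frequency is cycles per second).
  So Hz⁻¹ = s.
  Wb = V·s (flux: a volt is a weber per second),
      = kg·m²·s⁻²·A⁻¹.
  So Wb⁻¹ = kg⁻¹·m⁻²·s²·A.
  lm = cd·sr = cd (luminous flux; sr is dimensionless).
  Combining: Hz⁻¹·cd·kg⁻¹·Wb⁻¹·lm·s⁻¹ = s · cd · kg⁻¹ · (kg⁻¹·m⁻²·s²·A) · cd · s⁻¹ = kg⁻²·m⁻²·s²·A·cd².
Left is kg⁻¹·m⁻²·s²·A·cd²; right is kg⁻²·m⁻²·s²·A·cd² — different.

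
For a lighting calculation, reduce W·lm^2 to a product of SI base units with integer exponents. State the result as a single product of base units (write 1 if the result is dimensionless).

W = J/s (power = energy per time),
    = kg·m²·s⁻³.
lm = cd·sr = cd (luminous flux; sr is dimensionless).
So lm² = cd².
Combining: W·lm² = (kg·m²·s⁻³) · cd² = kg·m²·s⁻³·cd².

kg·m²·s⁻³·cd²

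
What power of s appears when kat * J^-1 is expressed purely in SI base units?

1

kat = s⁻¹·mol.
J = kg·m²·s⁻².
So J⁻¹ = kg⁻¹·m⁻²·s².
Combining: kat·J⁻¹ = (s⁻¹·mol) · (kg⁻¹·m⁻²·s²) = kg⁻¹·m⁻²·s·mol.
The exponent of s is 1.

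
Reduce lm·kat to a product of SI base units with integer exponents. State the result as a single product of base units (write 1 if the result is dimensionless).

lm = cd·sr = cd (luminous flux; sr is dimensionless).
kat = mol/s = s⁻¹·mol (catalytic activity).
Combining: lm·kat = cd · (s⁻¹·mol) = s⁻¹·mol·cd.

s⁻¹·mol·cd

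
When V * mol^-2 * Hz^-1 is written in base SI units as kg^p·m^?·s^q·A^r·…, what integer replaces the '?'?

2

V = kg·m²·s⁻³·A⁻¹.
Hz = s⁻¹.
So Hz⁻¹ = s.
Combining: V·mol⁻²·Hz⁻¹ = (kg·m²·s⁻³·A⁻¹) · mol⁻² · s = kg·m²·s⁻²·A⁻¹·mol⁻².
The exponent of m is 2.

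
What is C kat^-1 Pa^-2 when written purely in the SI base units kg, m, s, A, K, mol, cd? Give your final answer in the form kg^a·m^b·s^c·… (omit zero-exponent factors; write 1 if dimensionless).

kg⁻²·m²·s⁶·A·mol⁻¹

C = s·A.
kat = s⁻¹·mol.
So kat⁻¹ = s·mol⁻¹.
Pa = kg·m⁻¹·s⁻².
So Pa⁻² = kg⁻²·m²·s⁴.
Combining: C·kat⁻¹·Pa⁻² = (s·A) · (s·mol⁻¹) · (kg⁻²·m²·s⁴) = kg⁻²·m²·s⁶·A·mol⁻¹.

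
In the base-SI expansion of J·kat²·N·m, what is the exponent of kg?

J = N·m (work = force × distance),
    = kg·m²·s⁻².
kat = mol/s = s⁻¹·mol (catalytic activity).
So kat² = s⁻²·mol².
N = kg·m/s² = kg·m·s⁻² (force = mass × acceleration).
Combining: J·kat²·N·m = (kg·m²·s⁻²) · (s⁻²·mol²) · (kg·m·s⁻²) · m = kg²·m⁴·s⁻⁶·mol².
The exponent of kg is 2.

2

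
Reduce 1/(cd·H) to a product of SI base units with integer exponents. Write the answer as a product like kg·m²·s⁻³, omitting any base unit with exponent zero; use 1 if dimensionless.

H = Wb/A (inductance = flux per current),
    = kg·m²·s⁻²·A⁻².
So H⁻¹ = kg⁻¹·m⁻²·s²·A².
Combining: cd⁻¹·H⁻¹ = cd⁻¹ · (kg⁻¹·m⁻²·s²·A²) = kg⁻¹·m⁻²·s²·A²·cd⁻¹.

kg⁻¹·m⁻²·s²·A²·cd⁻¹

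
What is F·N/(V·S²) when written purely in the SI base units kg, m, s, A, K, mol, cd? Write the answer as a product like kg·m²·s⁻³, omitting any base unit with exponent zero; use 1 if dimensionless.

V = kg·m²·s⁻³·A⁻¹.
So V⁻¹ = kg⁻¹·m⁻²·s³·A.
S = kg⁻¹·m⁻²·s³·A².
So S⁻² = kg²·m⁴·s⁻⁶·A⁻⁴.
F = kg⁻¹·m⁻²·s⁴·A².
N = kg·m·s⁻².
Combining: V⁻¹·S⁻²·F·N = (kg⁻¹·m⁻²·s³·A) · (kg²·m⁴·s⁻⁶·A⁻⁴) · (kg⁻¹·m⁻²·s⁴·A²) · (kg·m·s⁻²) = kg·m·s⁻¹·A⁻¹.

kg·m·s⁻¹·A⁻¹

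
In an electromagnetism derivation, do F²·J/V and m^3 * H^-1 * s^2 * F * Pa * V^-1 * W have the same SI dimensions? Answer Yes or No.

Left side:
  V = kg·m²·s⁻³·A⁻¹.
  So V⁻¹ = kg⁻¹·m⁻²·s³·A.
  F = kg⁻¹·m⁻²·s⁴·A².
  So F² = kg⁻²·m⁻⁴·s⁸·A⁴.
  J = kg·m²·s⁻².
  Combining: V⁻¹·F²·J = (kg⁻¹·m⁻²·s³·A) · (kg⁻²·m⁻⁴·s⁸·A⁴) · (kg·m²·s⁻²) = kg⁻²·m⁻⁴·s⁹·A⁵.
Right side:
  H = kg·m²·s⁻²·A⁻².
  So H⁻¹ = kg⁻¹·m⁻²·s²·A².
  F = kg⁻¹·m⁻²·s⁴·A².
  Pa = kg·m⁻¹·s⁻².
  V = kg·m²·s⁻³·A⁻¹.
  So V⁻¹ = kg⁻¹·m⁻²·s³·A.
  W = kg·m²·s⁻³.
  Combining: m³·H⁻¹·s²·F·Pa·V⁻¹·W = m³ · (kg⁻¹·m⁻²·s²·A²) · s² · (kg⁻¹·m⁻²·s⁴·A²) · (kg·m⁻¹·s⁻²) · (kg⁻¹·m⁻²·s³·A) · (kg·m²·s⁻³) = kg⁻¹·m⁻²·s⁶·A⁵.
Left is kg⁻²·m⁻⁴·s⁹·A⁵; right is kg⁻¹·m⁻²·s⁶·A⁵ — different.

No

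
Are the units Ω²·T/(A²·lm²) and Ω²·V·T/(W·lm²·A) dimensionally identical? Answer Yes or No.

Yes

Left side:
  Ω = V/A (resistance = voltage per current),
      = kg·m²·s⁻³·A⁻².
  So Ω² = kg²·m⁴·s⁻⁶·A⁻⁴.
  lm = cd·sr = cd (luminous flux; sr is dimensionless).
  So lm⁻² = cd⁻².
  T = Wb/m² (flux density = flux per area),
      = kg·s⁻²·A⁻¹.
  Combining: Ω²·A⁻²·lm⁻²·T = (kg²·m⁴·s⁻⁶·A⁻⁴) · A⁻² · cd⁻² · (kg·s⁻²·A⁻¹) = kg³·m⁴·s⁻⁸·A⁻⁷·cd⁻².
Right side:
  W = J/s (power = energy per time),
      = kg·m²·s⁻³.
  So W⁻¹ = kg⁻¹·m⁻²·s³.
  Ω = V/A (resistance = voltage per current),
      = kg·m²·s⁻³·A⁻².
  So Ω² = kg²·m⁴·s⁻⁶·A⁻⁴.
  V = W/A (potential = power per current),
      = kg·m²·s⁻³·A⁻¹.
  T = Wb/m² (flux density = flux per area),
      = kg·s⁻²·A⁻¹.
  lm = cd·sr = cd (luminous flux; sr is dimensionless).
  So lm⁻² = cd⁻².
  Combining: W⁻¹·Ω²·V·T·lm⁻²·A⁻¹ = (kg⁻¹·m⁻²·s³) · (kg²·m⁴·s⁻⁶·A⁻⁴) · (kg·m²·s⁻³·A⁻¹) · (kg·s⁻²·A⁻¹) · cd⁻² · A⁻¹ = kg³·m⁴·s⁻⁸·A⁻⁷·cd⁻².
Both reduce to kg³·m⁴·s⁻⁸·A⁻⁷·cd⁻².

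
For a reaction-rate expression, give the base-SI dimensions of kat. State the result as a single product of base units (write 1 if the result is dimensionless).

kat = mol/s = s⁻¹·mol (catalytic activity).

s⁻¹·mol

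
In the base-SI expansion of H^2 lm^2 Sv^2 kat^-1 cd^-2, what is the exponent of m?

H = Wb/A (inductance = flux per current),
    = kg·m²·s⁻²·A⁻².
So H² = kg²·m⁴·s⁻⁴·A⁻⁴.
lm = cd·sr = cd (luminous flux; sr is dimensionless).
So lm² = cd².
Sv = J/kg (equivalent dose = energy per mass),
    = m²·s⁻².
So Sv² = m⁴·s⁻⁴.
kat = mol/s = s⁻¹·mol (catalytic activity).
So kat⁻¹ = s·mol⁻¹.
Combining: H²·lm²·Sv²·kat⁻¹·cd⁻² = (kg²·m⁴·s⁻⁴·A⁻⁴) · cd² · (m⁴·s⁻⁴) · (s·mol⁻¹) · cd⁻² = kg²·m⁸·s⁻⁷·A⁻⁴·mol⁻¹.
The exponent of m is 8.

8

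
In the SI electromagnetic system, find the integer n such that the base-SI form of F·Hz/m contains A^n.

2

F = kg⁻¹·m⁻²·s⁴·A².
Hz = s⁻¹.
Combining: m⁻¹·F·Hz = m⁻¹ · (kg⁻¹·m⁻²·s⁴·A²) · s⁻¹ = kg⁻¹·m⁻³·s³·A².
The exponent of A is 2.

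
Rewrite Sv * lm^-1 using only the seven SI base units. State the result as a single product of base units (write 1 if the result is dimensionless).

m²·s⁻²·cd⁻¹

Sv = m²·s⁻².
lm = cd.
So lm⁻¹ = cd⁻¹.
Combining: Sv·lm⁻¹ = (m²·s⁻²) · cd⁻¹ = m²·s⁻²·cd⁻¹.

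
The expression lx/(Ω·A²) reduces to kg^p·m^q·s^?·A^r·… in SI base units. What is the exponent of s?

3

Ω = V/A (resistance = voltage per current),
    = kg·m²·s⁻³·A⁻².
So Ω⁻¹ = kg⁻¹·m⁻²·s³·A².
lx = lm/m² (illuminance = luminous flux per area),
    = m⁻²·cd.
Combining: Ω⁻¹·lx·A⁻² = (kg⁻¹·m⁻²·s³·A²) · (m⁻²·cd) · A⁻² = kg⁻¹·m⁻⁴·s³·cd.
The exponent of s is 3.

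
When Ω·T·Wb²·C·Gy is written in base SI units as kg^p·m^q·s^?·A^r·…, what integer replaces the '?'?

-10

Ω = V/A (resistance = voltage per current),
    = kg·m²·s⁻³·A⁻².
T = Wb/m² (flux density = flux per area),
    = kg·s⁻²·A⁻¹.
Wb = V·s (flux: a volt is a weber per second),
    = kg·m²·s⁻²·A⁻¹.
So Wb² = kg²·m⁴·s⁻⁴·A⁻².
C = A·s = s·A (charge = current × time).
Gy = J/kg (absorbed dose = energy per mass),
    = m²·s⁻².
Combining: Ω·T·Wb²·C·Gy = (kg·m²·s⁻³·A⁻²) · (kg·s⁻²·A⁻¹) · (kg²·m⁴·s⁻⁴·A⁻²) · (s·A) · (m²·s⁻²) = kg⁴·m⁸·s⁻¹⁰·A⁻⁴.
The exponent of s is -10.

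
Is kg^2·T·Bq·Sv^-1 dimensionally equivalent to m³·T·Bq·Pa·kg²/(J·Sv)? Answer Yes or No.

Left side:
  T = kg·s⁻²·A⁻¹.
  Bq = s⁻¹.
  Sv = m²·s⁻².
  So Sv⁻¹ = m⁻²·s².
  Combining: kg²·T·Bq·Sv⁻¹ = kg² · (kg·s⁻²·A⁻¹) · s⁻¹ · (m⁻²·s²) = kg³·m⁻²·s⁻¹·A⁻¹.
Right side:
  J = N·m (work = force × distance),
      = kg·m²·s⁻².
  So J⁻¹ = kg⁻¹·m⁻²·s².
  T = Wb/m² (flux density = flux per area),
      = kg·s⁻²·A⁻¹.
  Bq = 1/s = s⁻¹ (activity is decays per second).
  Pa = N/m² (pressure = force per area),
      = kg·m⁻¹·s⁻².
  Sv = J/kg (equivalent dose = energy per mass),
      = m²·s⁻².
  So Sv⁻¹ = m⁻²·s².
  Combining: J⁻¹·m³·T·Bq·Pa·kg²·Sv⁻¹ = (kg⁻¹·m⁻²·s²) · m³ · (kg·s⁻²·A⁻¹) · s⁻¹ · (kg·m⁻¹·s⁻²) · kg² · (m⁻²·s²) = kg³·m⁻²·s⁻¹·A⁻¹.
Both reduce to kg³·m⁻²·s⁻¹·A⁻¹.

Yes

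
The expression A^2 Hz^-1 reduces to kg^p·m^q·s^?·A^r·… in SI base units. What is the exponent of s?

Hz = s⁻¹.
So Hz⁻¹ = s.
Combining: A²·Hz⁻¹ = A² · s = s·A².
The exponent of s is 1.

1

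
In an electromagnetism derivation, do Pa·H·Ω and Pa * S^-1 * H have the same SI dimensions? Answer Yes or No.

Left side:
  Pa = N/m² (pressure = force per area),
      = kg·m⁻¹·s⁻².
  H = Wb/A (inductance = flux per current),
      = kg·m²·s⁻²·A⁻².
  Ω = V/A (resistance = voltage per current),
      = kg·m²·s⁻³·A⁻².
  Combining: Pa·H·Ω = (kg·m⁻¹·s⁻²) · (kg·m²·s⁻²·A⁻²) · (kg·m²·s⁻³·A⁻²) = kg³·m³·s⁻⁷·A⁻⁴.
Right side:
  Pa = kg·m⁻¹·s⁻².
  S = kg⁻¹·m⁻²·s³·A².
  So S⁻¹ = kg·m²·s⁻³·A⁻².
  H = kg·m²·s⁻²·A⁻².
  Combining: Pa·S⁻¹·H = (kg·m⁻¹·s⁻²) · (kg·m²·s⁻³·A⁻²) · (kg·m²·s⁻²·A⁻²) = kg³·m³·s⁻⁷·A⁻⁴.
Both reduce to kg³·m³·s⁻⁷·A⁻⁴.

Yes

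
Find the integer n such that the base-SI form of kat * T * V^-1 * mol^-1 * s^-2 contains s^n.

-2

kat = s⁻¹·mol.
T = kg·s⁻²·A⁻¹.
V = kg·m²·s⁻³·A⁻¹.
So V⁻¹ = kg⁻¹·m⁻²·s³·A.
Combining: kat·T·V⁻¹·mol⁻¹·s⁻² = (s⁻¹·mol) · (kg·s⁻²·A⁻¹) · (kg⁻¹·m⁻²·s³·A) · mol⁻¹ · s⁻² = m⁻²·s⁻².
The exponent of s is -2.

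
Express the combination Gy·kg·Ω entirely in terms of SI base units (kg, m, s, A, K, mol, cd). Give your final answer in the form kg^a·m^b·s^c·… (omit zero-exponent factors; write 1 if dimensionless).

Gy = J/kg (absorbed dose = energy per mass),
    = m²·s⁻².
Ω = V/A (resistance = voltage per current),
    = kg·m²·s⁻³·A⁻².
Combining: Gy·kg·Ω = (m²·s⁻²) · kg · (kg·m²·s⁻³·A⁻²) = kg²·m⁴·s⁻⁵·A⁻².

kg²·m⁴·s⁻⁵·A⁻²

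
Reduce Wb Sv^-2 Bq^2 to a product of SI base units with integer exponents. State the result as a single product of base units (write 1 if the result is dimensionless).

Wb = V·s (flux: a volt is a weber per second),
    = kg·m²·s⁻²·A⁻¹.
Sv = J/kg (equivalent dose = energy per mass),
    = m²·s⁻².
So Sv⁻² = m⁻⁴·s⁴.
Bq = 1/s = s⁻¹ (activity is decays per second).
So Bq² = s⁻².
Combining: Wb·Sv⁻²·Bq² = (kg·m²·s⁻²·A⁻¹) · (m⁻⁴·s⁴) · s⁻² = kg·m⁻²·A⁻¹.

kg·m⁻²·A⁻¹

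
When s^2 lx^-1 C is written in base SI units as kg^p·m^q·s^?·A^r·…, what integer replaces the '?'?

3

lx = lm/m² (illuminance = luminous flux per area),
    = m⁻²·cd.
So lx⁻¹ = m²·cd⁻¹.
C = A·s = s·A (charge = current × time).
Combining: s²·lx⁻¹·C = s² · (m²·cd⁻¹) · (s·A) = m²·s³·A·cd⁻¹.
The exponent of s is 3.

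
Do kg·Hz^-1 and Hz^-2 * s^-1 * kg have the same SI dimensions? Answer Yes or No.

Yes

Left side:
  Hz = 1/s = s⁻¹ (frequency is cycles per second).
  So Hz⁻¹ = s.
  Combining: kg·Hz⁻¹ = kg · s = kg·s.
Right side:
  Hz = 1/s = s⁻¹ (frequency is cycles per second).
  So Hz⁻² = s².
  Combining: Hz⁻²·s⁻¹·kg = s² · s⁻¹ · kg = kg·s.
Both reduce to kg·s.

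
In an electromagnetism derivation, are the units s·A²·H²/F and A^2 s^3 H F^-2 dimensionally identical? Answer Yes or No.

Yes

Left side:
  F = kg⁻¹·m⁻²·s⁴·A².
  So F⁻¹ = kg·m²·s⁻⁴·A⁻².
  H = kg·m²·s⁻²·A⁻².
  So H² = kg²·m⁴·s⁻⁴·A⁻⁴.
  Combining: F⁻¹·s·A²·H² = (kg·m²·s⁻⁴·A⁻²) · s · A² · (kg²·m⁴·s⁻⁴·A⁻⁴) = kg³·m⁶·s⁻⁷·A⁻⁴.
Right side:
  H = Wb/A (inductance = flux per current),
      = kg·m²·s⁻²·A⁻².
  F = C/V (capacitance = charge per voltage),
      = A·s/(kg·m²·s⁻³·A⁻¹) (substituting C and V),
      = kg⁻¹·m⁻²·s⁴·A².
  So F⁻² = kg²·m⁴·s⁻⁸·A⁻⁴.
  Combining: A²·s³·H·F⁻² = A² · s³ · (kg·m²·s⁻²·A⁻²) · (kg²·m⁴·s⁻⁸·A⁻⁴) = kg³·m⁶·s⁻⁷·A⁻⁴.
Both reduce to kg³·m⁶·s⁻⁷·A⁻⁴.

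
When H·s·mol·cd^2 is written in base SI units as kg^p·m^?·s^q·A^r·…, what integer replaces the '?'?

H = Wb/A (inductance = flux per current),
    = kg·m²·s⁻²·A⁻².
Combining: H·s·mol·cd² = (kg·m²·s⁻²·A⁻²) · s · mol · cd² = kg·m²·s⁻¹·A⁻²·mol·cd².
The exponent of m is 2.

2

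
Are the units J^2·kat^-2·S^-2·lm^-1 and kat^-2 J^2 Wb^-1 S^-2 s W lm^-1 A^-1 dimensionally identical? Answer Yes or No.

Yes

Left side:
  J = kg·m²·s⁻².
  So J² = kg²·m⁴·s⁻⁴.
  kat = s⁻¹·mol.
  So kat⁻² = s²·mol⁻².
  S = kg⁻¹·m⁻²·s³·A².
  So S⁻² = kg²·m⁴·s⁻⁶·A⁻⁴.
  lm = cd.
  So lm⁻¹ = cd⁻¹.
  Combining: J²·kat⁻²·S⁻²·lm⁻¹ = (kg²·m⁴·s⁻⁴) · (s²·mol⁻²) · (kg²·m⁴·s⁻⁶·A⁻⁴) · cd⁻¹ = kg⁴·m⁸·s⁻⁸·A⁻⁴·mol⁻²·cd⁻¹.
Right side:
  kat = s⁻¹·mol.
  So kat⁻² = s²·mol⁻².
  J = kg·m²·s⁻².
  So J² = kg²·m⁴·s⁻⁴.
  Wb = kg·m²·s⁻²·A⁻¹.
  So Wb⁻¹ = kg⁻¹·m⁻²·s²·A.
  S = kg⁻¹·m⁻²·s³·A².
  So S⁻² = kg²·m⁴·s⁻⁶·A⁻⁴.
  W = kg·m²·s⁻³.
  lm = cd.
  So lm⁻¹ = cd⁻¹.
  Combining: kat⁻²·J²·Wb⁻¹·S⁻²·s·W·lm⁻¹·A⁻¹ = (s²·mol⁻²) · (kg²·m⁴·s⁻⁴) · (kg⁻¹·m⁻²·s²·A) · (kg²·m⁴·s⁻⁶·A⁻⁴) · s · (kg·m²·s⁻³) · cd⁻¹ · A⁻¹ = kg⁴·m⁸·s⁻⁸·A⁻⁴·mol⁻²·cd⁻¹.
Both reduce to kg⁴·m⁸·s⁻⁸·A⁻⁴·mol⁻²·cd⁻¹.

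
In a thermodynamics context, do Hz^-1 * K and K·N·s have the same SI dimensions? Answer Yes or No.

Left side:
  Hz = 1/s = s⁻¹ (frequency is cycles per second).
  So Hz⁻¹ = s.
  Combining: Hz⁻¹·K = s · K = s·K.
Right side:
  N = kg·m·s⁻².
  Combining: K·N·s = K · (kg·m·s⁻²) · s = kg·m·s⁻¹·K.
Left is s·K; right is kg·m·s⁻¹·K — different.

No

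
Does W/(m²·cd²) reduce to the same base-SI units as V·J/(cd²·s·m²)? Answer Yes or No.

No

Left side:
  W = J/s (power = energy per time),
      = kg·m²·s⁻³.
  Combining: m⁻²·cd⁻²·W = m⁻² · cd⁻² · (kg·m²·s⁻³) = kg·s⁻³·cd⁻².
Right side:
  V = W/A (potential = power per current),
      = kg·m²·s⁻³·A⁻¹.
  J = N·m (work = force × distance),
      = kg·m²·s⁻².
  Combining: V·cd⁻²·J·s⁻¹·m⁻² = (kg·m²·s⁻³·A⁻¹) · cd⁻² · (kg·m²·s⁻²) · s⁻¹ · m⁻² = kg²·m²·s⁻⁶·A⁻¹·cd⁻².
Left is kg·s⁻³·cd⁻²; right is kg²·m²·s⁻⁶·A⁻¹·cd⁻² — different.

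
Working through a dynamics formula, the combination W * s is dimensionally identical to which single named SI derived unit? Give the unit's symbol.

W = J/s (power = energy per time),
    = kg·m²·s⁻³.
Combining: W·s = (kg·m²·s⁻³) · s = kg·m²·s⁻².
kg·m²·s⁻² is the base-SI form of the joule.

J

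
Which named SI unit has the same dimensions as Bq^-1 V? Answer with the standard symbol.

Wb

Bq = 1/s = s⁻¹ (activity is decays per second).
So Bq⁻¹ = s.
V = W/A (potential = power per current),
    = kg·m²·s⁻³·A⁻¹.
Combining: Bq⁻¹·V = s · (kg·m²·s⁻³·A⁻¹) = kg·m²·s⁻²·A⁻¹.
kg·m²·s⁻²·A⁻¹ is the base-SI form of the weber.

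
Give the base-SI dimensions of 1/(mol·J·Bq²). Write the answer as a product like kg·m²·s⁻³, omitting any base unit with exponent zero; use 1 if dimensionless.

J = kg·m²·s⁻².
So J⁻¹ = kg⁻¹·m⁻²·s².
Bq = s⁻¹.
So Bq⁻² = s².
Combining: mol⁻¹·J⁻¹·Bq⁻² = mol⁻¹ · (kg⁻¹·m⁻²·s²) · s² = kg⁻¹·m⁻²·s⁴·mol⁻¹.

kg⁻¹·m⁻²·s⁴·mol⁻¹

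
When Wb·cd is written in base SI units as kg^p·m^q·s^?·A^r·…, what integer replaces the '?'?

Wb = kg·m²·s⁻²·A⁻¹.
Combining: Wb·cd = (kg·m²·s⁻²·A⁻¹) · cd = kg·m²·s⁻²·A⁻¹·cd.
The exponent of s is -2.

-2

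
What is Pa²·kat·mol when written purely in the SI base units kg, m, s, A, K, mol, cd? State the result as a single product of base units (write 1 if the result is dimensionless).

Pa = N/m² (pressure = force per area),
    = kg·m⁻¹·s⁻².
So Pa² = kg²·m⁻²·s⁻⁴.
kat = mol/s = s⁻¹·mol (catalytic activity).
Combining: Pa²·kat·mol = (kg²·m⁻²·s⁻⁴) · (s⁻¹·mol) · mol = kg²·m⁻²·s⁻⁵·mol².

kg²·m⁻²·s⁻⁵·mol²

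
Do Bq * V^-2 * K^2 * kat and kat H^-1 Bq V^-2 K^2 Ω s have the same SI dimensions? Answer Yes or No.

Left side:
  Bq = 1/s = s⁻¹ (activity is decays per second).
  V = W/A (potential = power per current),
      = kg·m²·s⁻³·A⁻¹.
  So V⁻² = kg⁻²·m⁻⁴·s⁶·A².
  kat = mol/s = s⁻¹·mol (catalytic activity).
  Combining: Bq·V⁻²·K²·kat = s⁻¹ · (kg⁻²·m⁻⁴·s⁶·A²) · K² · (s⁻¹·mol) = kg⁻²·m⁻⁴·s⁴·A²·K²·mol.
Right side:
  kat = mol/s = s⁻¹·mol (catalytic activity).
  H = Wb/A (inductance = flux per current),
      = kg·m²·s⁻²·A⁻².
  So H⁻¹ = kg⁻¹·m⁻²·s²·A².
  Bq = 1/s = s⁻¹ (activity is decays per second).
  V = W/A (potential = power per current),
      = kg·m²·s⁻³·A⁻¹.
  So V⁻² = kg⁻²·m⁻⁴·s⁶·A².
  Ω = V/A (resistance = voltage per current),
      = kg·m²·s⁻³·A⁻².
  Combining: kat·H⁻¹·Bq·V⁻²·K²·Ω·s = (s⁻¹·mol) · (kg⁻¹·m⁻²·s²·A²) · s⁻¹ · (kg⁻²·m⁻⁴·s⁶·A²) · K² · (kg·m²·s⁻³·A⁻²) · s = kg⁻²·m⁻⁴·s⁴·A²·K²·mol.
Both reduce to kg⁻²·m⁻⁴·s⁴·A²·K²·mol.

Yes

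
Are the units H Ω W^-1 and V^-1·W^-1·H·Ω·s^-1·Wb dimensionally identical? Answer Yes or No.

Yes

Left side:
  H = Wb/A (inductance = flux per current),
      = kg·m²·s⁻²·A⁻².
  Ω = V/A (resistance = voltage per current),
      = kg·m²·s⁻³·A⁻².
  W = J/s (power = energy per time),
      = kg·m²·s⁻³.
  So W⁻¹ = kg⁻¹·m⁻²·s³.
  Combining: H·Ω·W⁻¹ = (kg·m²·s⁻²·A⁻²) · (kg·m²·s⁻³·A⁻²) · (kg⁻¹·m⁻²·s³) = kg·m²·s⁻²·A⁻⁴.
Right side:
  V = W/A (potential = power per current),
      = kg·m²·s⁻³·A⁻¹.
  So V⁻¹ = kg⁻¹·m⁻²·s³·A.
  W = J/s (power = energy per time),
      = kg·m²·s⁻³.
  So W⁻¹ = kg⁻¹·m⁻²·s³.
  H = Wb/A (inductance = flux per current),
      = kg·m²·s⁻²·A⁻².
  Ω = V/A (resistance = voltage per current),
      = kg·m²·s⁻³·A⁻².
  Wb = V·s (flux: a volt is a weber per second),
      = kg·m²·s⁻²·A⁻¹.
  Combining: V⁻¹·W⁻¹·H·Ω·s⁻¹·Wb = (kg⁻¹·m⁻²·s³·A) · (kg⁻¹·m⁻²·s³) · (kg·m²·s⁻²·A⁻²) · (kg·m²·s⁻³·A⁻²) · s⁻¹ · (kg·m²·s⁻²·A⁻¹) = kg·m²·s⁻²·A⁻⁴.
Both reduce to kg·m²·s⁻²·A⁻⁴.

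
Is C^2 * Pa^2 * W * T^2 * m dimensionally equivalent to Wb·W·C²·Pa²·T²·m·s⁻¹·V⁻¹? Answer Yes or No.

Yes

Left side:
  C = A·s = s·A (charge = current × time).
  So C² = s²·A².
  Pa = N/m² (pressure = force per area),
      = kg·m⁻¹·s⁻².
  So Pa² = kg²·m⁻²·s⁻⁴.
  W = J/s (power = energy per time),
      = kg·m²·s⁻³.
  T = Wb/m² (flux density = flux per area),
      = kg·s⁻²·A⁻¹.
  So T² = kg²·s⁻⁴·A⁻².
  Combining: C²·Pa²·W·T²·m = (s²·A²) · (kg²·m⁻²·s⁻⁴) · (kg·m²·s⁻³) · (kg²·s⁻⁴·A⁻²) · m = kg⁵·m·s⁻⁹.
Right side:
  Wb = kg·m²·s⁻²·A⁻¹.
  W = kg·m²·s⁻³.
  C = s·A.
  So C² = s²·A².
  Pa = kg·m⁻¹·s⁻².
  So Pa² = kg²·m⁻²·s⁻⁴.
  T = kg·s⁻²·A⁻¹.
  So T² = kg²·s⁻⁴·A⁻².
  V = kg·m²·s⁻³·A⁻¹.
  So V⁻¹ = kg⁻¹·m⁻²·s³·A.
  Combining: Wb·W·C²·Pa²·T²·m·s⁻¹·V⁻¹ = (kg·m²·s⁻²·A⁻¹) · (kg·m²·s⁻³) · (s²·A²) · (kg²·m⁻²·s⁻⁴) · (kg²·s⁻⁴·A⁻²) · m · s⁻¹ · (kg⁻¹·m⁻²·s³·A) = kg⁵·m·s⁻⁹.
Both reduce to kg⁵·m·s⁻⁹.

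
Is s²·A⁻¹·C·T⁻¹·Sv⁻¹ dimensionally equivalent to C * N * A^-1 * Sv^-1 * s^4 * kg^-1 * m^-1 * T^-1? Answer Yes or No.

Left side:
  C = s·A.
  T = kg·s⁻²·A⁻¹.
  So T⁻¹ = kg⁻¹·s²·A.
  Sv = m²·s⁻².
  So Sv⁻¹ = m⁻²·s².
  Combining: s²·A⁻¹·C·T⁻¹·Sv⁻¹ = s² · A⁻¹ · (s·A) · (kg⁻¹·s²·A) · (m⁻²·s²) = kg⁻¹·m⁻²·s⁷·A.
Right side:
  C = s·A.
  N = kg·m·s⁻².
  Sv = m²·s⁻².
  So Sv⁻¹ = m⁻²·s².
  T = kg·s⁻²·A⁻¹.
  So T⁻¹ = kg⁻¹·s²·A.
  Combining: C·N·A⁻¹·Sv⁻¹·s⁴·kg⁻¹·m⁻¹·T⁻¹ = (s·A) · (kg·m·s⁻²) · A⁻¹ · (m⁻²·s²) · s⁴ · kg⁻¹ · m⁻¹ · (kg⁻¹·s²·A) = kg⁻¹·m⁻²·s⁷·A.
Both reduce to kg⁻¹·m⁻²·s⁷·A.

Yes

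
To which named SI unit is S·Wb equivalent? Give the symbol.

S = 1/Ω (conductance is reciprocal resistance),
    = kg⁻¹·m⁻²·s³·A².
Wb = V·s (flux: a volt is a weber per second),
    = kg·m²·s⁻²·A⁻¹.
Combining: S·Wb = (kg⁻¹·m⁻²·s³·A²) · (kg·m²·s⁻²·A⁻¹) = s·A.
s·A is the base-SI form of the coulomb.

C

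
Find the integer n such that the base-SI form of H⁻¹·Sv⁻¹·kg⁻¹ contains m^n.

-4

H = Wb/A (inductance = flux per current),
    = kg·m²·s⁻²·A⁻².
So H⁻¹ = kg⁻¹·m⁻²·s²·A².
Sv = J/kg (equivalent dose = energy per mass),
    = m²·s⁻².
So Sv⁻¹ = m⁻²·s².
Combining: H⁻¹·Sv⁻¹·kg⁻¹ = (kg⁻¹·m⁻²·s²·A²) · (m⁻²·s²) · kg⁻¹ = kg⁻²·m⁻⁴·s⁴·A².
The exponent of m is -4.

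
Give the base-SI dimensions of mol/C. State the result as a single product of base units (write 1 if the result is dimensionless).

s⁻¹·A⁻¹·mol

C = s·A.
So C⁻¹ = s⁻¹·A⁻¹.
Combining: C⁻¹·mol = (s⁻¹·A⁻¹) · mol = s⁻¹·A⁻¹·mol.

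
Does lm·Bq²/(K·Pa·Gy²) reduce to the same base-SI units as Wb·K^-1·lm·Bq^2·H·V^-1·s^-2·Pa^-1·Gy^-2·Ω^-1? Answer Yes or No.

Left side:
  Pa = N/m² (pressure = force per area),
      = kg·m⁻¹·s⁻².
  So Pa⁻¹ = kg⁻¹·m·s².
  Gy = J/kg (absorbed dose = energy per mass),
      = m²·s⁻².
  So Gy⁻² = m⁻⁴·s⁴.
  lm = cd·sr = cd (luminous flux; sr is dimensionless).
  Bq = 1/s = s⁻¹ (activity is decays per second).
  So Bq² = s⁻².
  Combining: K⁻¹·Pa⁻¹·Gy⁻²·lm·Bq² = K⁻¹ · (kg⁻¹·m·s²) · (m⁻⁴·s⁴) · cd · s⁻² = kg⁻¹·m⁻³·s⁴·K⁻¹·cd.
Right side:
  Wb = V·s (flux: a volt is a weber per second),
      = kg·m²·s⁻²·A⁻¹.
  lm = cd·sr = cd (luminous flux; sr is dimensionless).
  Bq = 1/s = s⁻¹ (activity is decays per second).
  So Bq² = s⁻².
  H = Wb/A (inductance = flux per current),
      = kg·m²·s⁻²·A⁻².
  V = W/A (potential = power per current),
      = kg·m²·s⁻³·A⁻¹.
  So V⁻¹ = kg⁻¹·m⁻²·s³·A.
  Pa = N/m² (pressure = force per area),
      = kg·m⁻¹·s⁻².
  So Pa⁻¹ = kg⁻¹·m·s².
  Gy = J/kg (absorbed dose = energy per mass),
      = m²·s⁻².
  So Gy⁻² = m⁻⁴·s⁴.
  Ω = V/A (resistance = voltage per current),
      = kg·m²·s⁻³·A⁻².
  So Ω⁻¹ = kg⁻¹·m⁻²·s³·A².
  Combining: Wb·K⁻¹·lm·Bq²·H·V⁻¹·s⁻²·Pa⁻¹·Gy⁻²·Ω⁻¹ = (kg·m²·s⁻²·A⁻¹) · K⁻¹ · cd · s⁻² · (kg·m²·s⁻²·A⁻²) · (kg⁻¹·m⁻²·s³·A) · s⁻² · (kg⁻¹·m·s²) · (m⁻⁴·s⁴) · (kg⁻¹·m⁻²·s³·A²) = kg⁻¹·m⁻³·s⁴·K⁻¹·cd.
Both reduce to kg⁻¹·m⁻³·s⁴·K⁻¹·cd.

Yes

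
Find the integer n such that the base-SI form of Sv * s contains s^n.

-1

Sv = J/kg (equivalent dose = energy per mass),
    = m²·s⁻².
Combining: Sv·s = (m²·s⁻²) · s = m²·s⁻¹.
The exponent of s is -1.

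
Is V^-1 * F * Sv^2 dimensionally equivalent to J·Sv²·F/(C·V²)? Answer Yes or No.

Left side:
  V = W/A (potential = power per current),
      = kg·m²·s⁻³·A⁻¹.
  So V⁻¹ = kg⁻¹·m⁻²·s³·A.
  F = C/V (capacitance = charge per voltage),
      = A·s/(kg·m²·s⁻³·A⁻¹) (substituting C and V),
      = kg⁻¹·m⁻²·s⁴·A².
  Sv = J/kg (equivalent dose = energy per mass),
      = m²·s⁻².
  So Sv² = m⁴·s⁻⁴.
  Combining: V⁻¹·F·Sv² = (kg⁻¹·m⁻²·s³·A) · (kg⁻¹·m⁻²·s⁴·A²) · (m⁴·s⁻⁴) = kg⁻²·s³·A³.
Right side:
  C = A·s = s·A (charge = current × time).
  So C⁻¹ = s⁻¹·A⁻¹.
  J = N·m (work = force × distance),
      = kg·m²·s⁻².
  V = W/A (potential = power per current),
      = kg·m²·s⁻³·A⁻¹.
  So V⁻² = kg⁻²·m⁻⁴·s⁶·A².
  Sv = J/kg (equivalent dose = energy per mass),
      = m²·s⁻².
  So Sv² = m⁴·s⁻⁴.
  F = C/V (capacitance = charge per voltage),
      = A·s/(kg·m²·s⁻³·A⁻¹) (substituting C and V),
      = kg⁻¹·m⁻²·s⁴·A².
  Combining: C⁻¹·J·V⁻²·Sv²·F = (s⁻¹·A⁻¹) · (kg·m²·s⁻²) · (kg⁻²·m⁻⁴·s⁶·A²) · (m⁴·s⁻⁴) · (kg⁻¹·m⁻²·s⁴·A²) = kg⁻²·s³·A³.
Both reduce to kg⁻²·s³·A³.

Yes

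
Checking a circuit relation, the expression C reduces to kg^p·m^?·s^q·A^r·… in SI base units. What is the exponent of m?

C = s·A.
The exponent of m is 0.

0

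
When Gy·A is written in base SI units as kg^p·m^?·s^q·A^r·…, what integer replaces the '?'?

Gy = m²·s⁻².
Combining: Gy·A = (m²·s⁻²) · A = m²·s⁻²·A.
The exponent of m is 2.

2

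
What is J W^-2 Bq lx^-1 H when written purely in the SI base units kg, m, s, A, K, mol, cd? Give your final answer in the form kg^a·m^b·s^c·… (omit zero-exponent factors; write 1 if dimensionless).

m²·s·A⁻²·cd⁻¹

J = N·m (work = force × distance),
    = kg·m²·s⁻².
W = J/s (power = energy per time),
    = kg·m²·s⁻³.
So W⁻² = kg⁻²·m⁻⁴·s⁶.
Bq = 1/s = s⁻¹ (activity is decays per second).
lx = lm/m² (illuminance = luminous flux per area),
    = m⁻²·cd.
So lx⁻¹ = m²·cd⁻¹.
H = Wb/A (inductance = flux per current),
    = kg·m²·s⁻²·A⁻².
Combining: J·W⁻²·Bq·lx⁻¹·H = (kg·m²·s⁻²) · (kg⁻²·m⁻⁴·s⁶) · s⁻¹ · (m²·cd⁻¹) · (kg·m²·s⁻²·A⁻²) = m²·s·A⁻²·cd⁻¹.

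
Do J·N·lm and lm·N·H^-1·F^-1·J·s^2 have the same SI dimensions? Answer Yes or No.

Yes

Left side:
  J = N·m (work = force × distance),
      = kg·m²·s⁻².
  N = kg·m/s² = kg·m·s⁻² (force = mass × acceleration).
  lm = cd·sr = cd (luminous flux; sr is dimensionless).
  Combining: J·N·lm = (kg·m²·s⁻²) · (kg·m·s⁻²) · cd = kg²·m³·s⁻⁴·cd.
Right side:
  lm = cd·sr = cd (luminous flux; sr is dimensionless).
  N = kg·m/s² = kg·m·s⁻² (force = mass × acceleration).
  H = Wb/A (inductance = flux per current),
      = kg·m²·s⁻²·A⁻².
  So H⁻¹ = kg⁻¹·m⁻²·s²·A².
  F = C/V (capacitance = charge per voltage),
      = A·s/(kg·m²·s⁻³·A⁻¹) (substituting C and V),
      = kg⁻¹·m⁻²·s⁴·A².
  So F⁻¹ = kg·m²·s⁻⁴·A⁻².
  J = N·m (work = force × distance),
      = kg·m²·s⁻².
  Combining: lm·N·H⁻¹·F⁻¹·J·s² = cd · (kg·m·s⁻²) · (kg⁻¹·m⁻²·s²·A²) · (kg·m²·s⁻⁴·A⁻²) · (kg·m²·s⁻²) · s² = kg²·m³·s⁻⁴·cd.
Both reduce to kg²·m³·s⁻⁴·cd.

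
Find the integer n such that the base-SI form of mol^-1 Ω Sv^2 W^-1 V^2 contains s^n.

Ω = V/A (resistance = voltage per current),
    = kg·m²·s⁻³·A⁻².
Sv = J/kg (equivalent dose = energy per mass),
    = m²·s⁻².
So Sv² = m⁴·s⁻⁴.
W = J/s (power = energy per time),
    = kg·m²·s⁻³.
So W⁻¹ = kg⁻¹·m⁻²·s³.
V = W/A (potential = power per current),
    = kg·m²·s⁻³·A⁻¹.
So V² = kg²·m⁴·s⁻⁶·A⁻².
Combining: mol⁻¹·Ω·Sv²·W⁻¹·V² = mol⁻¹ · (kg·m²·s⁻³·A⁻²) · (m⁴·s⁻⁴) · (kg⁻¹·m⁻²·s³) · (kg²·m⁴·s⁻⁶·A⁻²) = kg²·m⁸·s⁻¹⁰·A⁻⁴·mol⁻¹.
The exponent of s is -10.

-10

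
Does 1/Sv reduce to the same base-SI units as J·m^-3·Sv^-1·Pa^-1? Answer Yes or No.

Left side:
  Sv = m²·s⁻².
  So Sv⁻¹ = m⁻²·s².
Right side:
  J = kg·m²·s⁻².
  Sv = m²·s⁻².
  So Sv⁻¹ = m⁻²·s².
  Pa = kg·m⁻¹·s⁻².
  So Pa⁻¹ = kg⁻¹·m·s².
  Combining: J·m⁻³·Sv⁻¹·Pa⁻¹ = (kg·m²·s⁻²) · m⁻³ · (m⁻²·s²) · (kg⁻¹·m·s²) = m⁻²·s².
Both reduce to m⁻²·s².

Yes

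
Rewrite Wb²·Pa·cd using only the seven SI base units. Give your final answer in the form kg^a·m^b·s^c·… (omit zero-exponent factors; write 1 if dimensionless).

Wb = V·s (flux: a volt is a weber per second),
    = kg·m²·s⁻²·A⁻¹.
So Wb² = kg²·m⁴·s⁻⁴·A⁻².
Pa = N/m² (pressure = force per area),
    = kg·m⁻¹·s⁻².
Combining: Wb²·Pa·cd = (kg²·m⁴·s⁻⁴·A⁻²) · (kg·m⁻¹·s⁻²) · cd = kg³·m³·s⁻⁶·A⁻²·cd.

kg³·m³·s⁻⁶·A⁻²·cd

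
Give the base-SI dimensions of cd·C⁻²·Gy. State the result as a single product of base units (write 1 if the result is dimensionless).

C = A·s = s·A (charge = current × time).
So C⁻² = s⁻²·A⁻².
Gy = J/kg (absorbed dose = energy per mass),
    = m²·s⁻².
Combining: cd·C⁻²·Gy = cd · (s⁻²·A⁻²) · (m²·s⁻²) = m²·s⁻⁴·A⁻²·cd.

m²·s⁻⁴·A⁻²·cd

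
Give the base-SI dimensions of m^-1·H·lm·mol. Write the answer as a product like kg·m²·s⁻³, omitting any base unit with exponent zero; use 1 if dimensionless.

H = Wb/A (inductance = flux per current),
    = kg·m²·s⁻²·A⁻².
lm = cd·sr = cd (luminous flux; sr is dimensionless).
Combining: m⁻¹·H·lm·mol = m⁻¹ · (kg·m²·s⁻²·A⁻²) · cd · mol = kg·m·s⁻²·A⁻²·mol·cd.

kg·m·s⁻²·A⁻²·mol·cd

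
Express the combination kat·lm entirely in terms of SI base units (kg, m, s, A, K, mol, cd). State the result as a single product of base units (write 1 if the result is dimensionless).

s⁻¹·mol·cd

kat = s⁻¹·mol.
lm = cd.
Combining: kat·lm = (s⁻¹·mol) · cd = s⁻¹·mol·cd.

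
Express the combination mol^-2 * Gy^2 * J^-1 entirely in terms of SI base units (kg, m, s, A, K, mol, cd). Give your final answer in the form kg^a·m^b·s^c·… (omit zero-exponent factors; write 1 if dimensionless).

kg⁻¹·m²·s⁻²·mol⁻²

Gy = J/kg (absorbed dose = energy per mass),
    = m²·s⁻².
So Gy² = m⁴·s⁻⁴.
J = N·m (work = force × distance),
    = kg·m²·s⁻².
So J⁻¹ = kg⁻¹·m⁻²·s².
Combining: mol⁻²·Gy²·J⁻¹ = mol⁻² · (m⁴·s⁻⁴) · (kg⁻¹·m⁻²·s²) = kg⁻¹·m²·s⁻²·mol⁻².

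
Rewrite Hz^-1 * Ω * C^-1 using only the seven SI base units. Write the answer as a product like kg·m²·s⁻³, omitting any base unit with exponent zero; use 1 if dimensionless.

Hz = s⁻¹.
So Hz⁻¹ = s.
Ω = kg·m²·s⁻³·A⁻².
C = s·A.
So C⁻¹ = s⁻¹·A⁻¹.
Combining: Hz⁻¹·Ω·C⁻¹ = s · (kg·m²·s⁻³·A⁻²) · (s⁻¹·A⁻¹) = kg·m²·s⁻³·A⁻³.

kg·m²·s⁻³·A⁻³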